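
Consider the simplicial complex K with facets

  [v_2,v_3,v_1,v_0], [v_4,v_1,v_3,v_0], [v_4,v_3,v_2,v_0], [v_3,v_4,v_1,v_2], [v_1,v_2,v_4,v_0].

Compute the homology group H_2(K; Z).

H_2 = 0.

Take the total order v_0 < v_1 < v_2 < v_3 < v_4 on the vertex set. Then K (dimension 3) consists of the simplices:

  0-simplices (5): [v_0], [v_1], [v_2], [v_3], [v_4]
  1-simplices (10): [v_0,v_1], [v_0,v_2], [v_0,v_3], [v_0,v_4], [v_1,v_2], [v_1,v_3], [v_1,v_4], [v_2,v_3], [v_2,v_4], [v_3,v_4]
  2-simplices (10): [v_0,v_1,v_2], [v_0,v_1,v_3], [v_0,v_1,v_4], [v_0,v_2,v_3], [v_0,v_2,v_4], [v_0,v_3,v_4], [v_1,v_2,v_3], [v_1,v_2,v_4], [v_1,v_3,v_4], [v_2,v_3,v_4]
  3-simplices (5): [v_0,v_1,v_2,v_3], [v_0,v_1,v_2,v_4], [v_0,v_1,v_3,v_4], [v_0,v_2,v_3,v_4], [v_1,v_2,v_3,v_4]

giving chain groups C_0 ≅ Z^5, C_1 ≅ Z^10, C_2 ≅ Z^10, C_3 ≅ Z^5.

The boundary map ∂_1: C_1 → C_0 is given by ∂[p,q] = [q] − [p].
As a 5×10 matrix over Z this has rank 4, with invariant factors (1,1,1,1).

The boundary map ∂_2: C_2 → C_1 maps a triangle to the signed sum of its edges. For instance
  ∂[v_1,v_2,v_3] = [v_2,v_3] − [v_1,v_3] + [v_1,v_2],
  ∂[v_0,v_1,v_4] = [v_1,v_4] − [v_0,v_4] + [v_0,v_1].
The 10×10 boundary matrix has rank 6 and Smith normal form diag(1,1,1,1,1,1).

∂_3: C_3 → C_2 sends each 3-simplex σ to the alternating sum Σ_i (−1)^i (σ with its i-th vertex removed). For instance
  ∂[v_0,v_1,v_3,v_4] = [v_1,v_3,v_4] − [v_0,v_3,v_4] + [v_0,v_1,v_4] − [v_0,v_1,v_3],
  ∂[v_0,v_2,v_3,v_4] = [v_2,v_3,v_4] − [v_0,v_3,v_4] + [v_0,v_2,v_4] − [v_0,v_2,v_3].
The 10×5 boundary matrix has rank 4 and Smith normal form diag(1,1,1,1).

Now H_k = ker ∂_k / im ∂_{k+1}, so:

  H_2: rank ker ∂_2 − rank ∂_3 = (10 − 6) − 4 = 0, and the invariant factors of ∂_3 are all 1, so H_2 = 0.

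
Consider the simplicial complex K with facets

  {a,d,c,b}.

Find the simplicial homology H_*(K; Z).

Fix the vertex order a < b < c < d and write every simplex with vertices in increasing order. Then dim K = 3 and the simplices of K are:

  0-simplices (4): a, b, c, d
  1-simplices (6): ab, ac, ad, bc, bd, cd
  2-simplices (4): abc, abd, acd, bcd
  3-simplices (1): abcd

Hence C_0 ≅ Z^4, C_1 ≅ Z^6, C_2 ≅ Z^4, C_3 ≅ Z^1.

Boundary ∂_1: C_1 → C_0 sends each edge [p,q] (with p < q) to q − p.
As a 4×6 matrix over Z this has rank 3, with invariant factors (1,1,1).

∂_2: C_2 → C_1 sends each 2-simplex [p,q,r] to [q,r] − [p,r] + [p,q]. For instance
  ∂bcd = cd − bd + bc,
  ∂acd = cd − ad + ac.
As a 6×4 matrix over Z this has rank 3, with invariant factors (1,1,1).

Boundary ∂_3: C_3 → C_2 sends each 3-simplex σ to the alternating sum Σ_i (−1)^i (σ with its i-th vertex removed). For instance
  ∂abcd = bcd − acd + abd − abc.
As a 4×1 matrix over Z this has rank 1, with invariant factors (1).

Computing H_k = (kernel of ∂_k) / (image of ∂_{k+1}):

  H_0: rank C_0 − rank ∂_1 = 4 − 3 = 1, and the invariant factors of ∂_1 are all 1, so H_0 ≅ Z.
  H_1: rank ker ∂_1 − rank ∂_2 = (6 − 3) − 3 = 0, and the invariant factors of ∂_2 are all 1, so H_1 ≅ 0.
  H_2: rank ker ∂_2 − rank ∂_3 = (4 − 3) − 1 = 0, and the invariant factors of ∂_3 are all 1, so H_2 ≅ 0.
  H_3: rank ker ∂_3 − rank ∂_4 = (1 − 1) − 0 = 0, and there is no ∂_4, so H_3 ≅ 0.

As a check, the Euler characteristic is 4 − 6 + 4 − 1 = 1, which agrees with 1 − 0 + 0 − 0 = 1.
(K is a triangulation of the 3-simplex.)

H_0 ≅ Z,  H_1 = 0,  H_2 = 0,  H_3 = 0.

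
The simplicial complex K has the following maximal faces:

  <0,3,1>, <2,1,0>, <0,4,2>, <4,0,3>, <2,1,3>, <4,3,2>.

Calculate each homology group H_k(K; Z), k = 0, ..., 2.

H_0 = Z,  H_1 = 0,  H_2 = Z.

Fix the vertex order 0 < 1 < 2 < 3 < 4 and write every simplex with vertices in increasing order. Then dim K = 2 and the simplices of K are:

  0-simplices (5): [0], [1], [2], [3], [4]
  1-simplices (9): [0,1], [0,2], [0,3], [0,4], [1,2], [1,3], [2,3], [2,4], [3,4]
  2-simplices (6): [0,1,2], [0,1,3], [0,2,4], [0,3,4], [1,2,3], [2,3,4]

so the chain groups are C_0 ≅ Z^5, C_1 ≅ Z^9, C_2 ≅ Z^6.

The boundary map ∂_1: C_1 → C_0 is given by ∂[p,q] = [q] − [p]. For instance
  ∂[1,2] = [2] − [1].
The resulting 5×9 matrix has rank 4, and its Smith normal form has invariant factors (1,1,1,1).

Boundary ∂_2: C_2 → C_1 maps a triangle to the signed sum of its edges. For instance
  ∂[0,2,4] = [2,4] − [0,4] + [0,2],
  ∂[0,1,3] = [1,3] − [0,3] + [0,1].
The resulting 9×6 matrix has rank 5, and its Smith normal form has invariant factors (1,1,1,1,1).

From H_k ≅ ker(∂_k) / im(∂_{k+1}) we obtain:

  H_0: rank C_0 − rank ∂_1 = 5 − 4 = 1, and the invariant factors of ∂_1 are all 1, so H_0 = Z.
  H_1: rank ker ∂_1 − rank ∂_2 = (9 − 4) − 5 = 0, and the invariant factors of ∂_2 are all 1, so H_1 = 0.
  H_2: rank ker ∂_2 − rank ∂_3 = (6 − 5) − 0 = 1, and there is no ∂_3, so H_2 = Z.

As a check, the Euler characteristic is 5 − 9 + 6 = 2, which agrees with 1 − 0 + 1 = 2.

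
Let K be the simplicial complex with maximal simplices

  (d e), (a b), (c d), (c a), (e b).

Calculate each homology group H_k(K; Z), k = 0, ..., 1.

H_0 = Z,  H_1 = Z.

Take the total order a < b < c < d < e on the vertex set. Then K (dimension 1) consists of the simplices:

  0-simplices (5): a, b, c, d, e
  1-simplices (5): ab, ac, be, cd, de

Hence C_0 ≅ Z^5, C_1 ≅ Z^5.

Boundary ∂_1: C_1 → C_0 is given by ∂[p,q] = [q] − [p].
As a 5×5 matrix over Z this has rank 4, with invariant factors (1,1,1,1).

Now H_k = ker ∂_k / im ∂_{k+1}, so:

  H_0: rank C_0 − rank ∂_1 = 5 − 4 = 1, and the invariant factors of ∂_1 are all 1, so H_0 = Z.
  H_1: rank ker ∂_1 − rank ∂_2 = (5 − 4) − 0 = 1, and there is no ∂_2, so H_1 = Z.

(K is a triangulation of the circle S^1.)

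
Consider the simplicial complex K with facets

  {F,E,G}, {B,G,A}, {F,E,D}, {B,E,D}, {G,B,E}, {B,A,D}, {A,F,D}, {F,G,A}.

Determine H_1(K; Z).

K has 6 vertices, 12 edges, 8 triangles.
rank ∂_1 = 5, rank ∂_2 = 7 ⇒ b_1 = 12 − 5 − 7 = 0; all invariant factors of ∂_2 are 1 so no torsion. So H_1 ≅ 0.

H_1 = 0.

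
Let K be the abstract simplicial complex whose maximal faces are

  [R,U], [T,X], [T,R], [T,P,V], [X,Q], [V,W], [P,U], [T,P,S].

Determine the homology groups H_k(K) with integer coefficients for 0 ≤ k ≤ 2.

We work with the vertex ordering P < Q < R < S < T < U < V < W < X. The simplices of K, each written with vertices in increasing order, are:

  0-simplices (9): P, Q, R, S, T, U, V, W, X
  1-simplices (11): PS, PT, PU, PV, QX, RT, RU, ST, TV, TX, VW
  2-simplices (2): PST, PTV

giving chain groups C_0 ≅ Z^9, C_1 ≅ Z^11, C_2 ≅ Z^2.

∂_1: C_1 → C_0 maps an edge to its endpoints' difference, ∂[p,q] = q − p.
The resulting 9×11 matrix has rank 8, and its Smith normal form has invariant factors (1,1,1,1,1,1,1,1).

Boundary ∂_2: C_2 → C_1 acts by ∂[p,q,r] = [q,r] − [p,r] + [p,q]. For instance
  ∂PST = ST − PT + PS,
  ∂PTV = TV − PV + PT.
The resulting 11×2 matrix has rank 2, and its Smith normal form has invariant factors (1,1).

Now H_k = ker ∂_k / im ∂_{k+1}, so:

  H_0: rank C_0 − rank ∂_1 = 9 − 8 = 1, and the invariant factors of ∂_1 are all 1, so H_0 = Z.
  H_1: rank ker ∂_1 − rank ∂_2 = (11 − 8) − 2 = 1, and the invariant factors of ∂_2 are all 1, so H_1 = Z.
  H_2: rank ker ∂_2 − rank ∂_3 = (2 − 2) − 0 = 0, and there is no ∂_3, so H_2 = 0.

H_0 ≅ Z,  H_1 ≅ Z,  H_2 = 0.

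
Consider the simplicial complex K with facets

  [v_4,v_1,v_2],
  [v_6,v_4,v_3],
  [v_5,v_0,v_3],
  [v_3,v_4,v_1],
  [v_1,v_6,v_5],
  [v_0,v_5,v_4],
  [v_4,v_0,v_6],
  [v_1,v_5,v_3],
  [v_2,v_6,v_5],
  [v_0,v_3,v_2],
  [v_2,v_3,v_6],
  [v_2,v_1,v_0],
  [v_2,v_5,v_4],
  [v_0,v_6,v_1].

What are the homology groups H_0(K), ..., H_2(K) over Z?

We work with the vertex ordering v_0 < v_1 < v_2 < v_3 < v_4 < v_5 < v_6. The simplices of K, each written with vertices in increasing order, are:

  0-simplices (7): [v_0], [v_1], [v_2], [v_3], [v_4], [v_5], [v_6]
  1-simplices (21): (21 of them)
  2-simplices (14): (14 of them)

giving chain groups C_0 ≅ Z^7, C_1 ≅ Z^21, C_2 ≅ Z^14.

The boundary map ∂_1: C_1 → C_0 is given by ∂[p,q] = [q] − [p].
The 7×21 boundary matrix has rank 6 and Smith normal form diag(1,1,1,1,1,1).

Boundary ∂_2: C_2 → C_1 acts by ∂[p,q,r] = [q,r] − [p,r] + [p,q]. For instance
  ∂[v_1,v_2,v_4] = [v_2,v_4] − [v_1,v_4] + [v_1,v_2],
  ∂[v_1,v_5,v_6] = [v_5,v_6] − [v_1,v_6] + [v_1,v_5].
This gives a 21×14 integer matrix of rank 13; reducing to Smith normal form yields diagonal entries (1,1,1,1,1,1,1,1,1,1,1,1,1).

Reading off H_k = ker ∂_k / im ∂_{k+1}:

  H_0: rank C_0 − rank ∂_1 = 7 − 6 = 1, and the invariant factors of ∂_1 are all 1, so H_0 ≅ Z.
  H_1: rank ker ∂_1 − rank ∂_2 = (21 − 6) − 13 = 2, and the invariant factors of ∂_2 are all 1, so H_1 ≅ Z^2.
  H_2: rank ker ∂_2 − rank ∂_3 = (14 − 13) − 0 = 1, and there is no ∂_3, so H_2 ≅ Z.

H_0 ≅ Z,  H_1 ≅ Z^2,  H_2 ≅ Z.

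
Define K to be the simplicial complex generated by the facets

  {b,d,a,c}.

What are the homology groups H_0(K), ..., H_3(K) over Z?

H_0 ≅ Z,  H_1 = 0,  H_2 = 0,  H_3 = 0.

Take the total order a < b < c < d on the vertex set. Then K (dimension 3) consists of the simplices:

  0-simplices (4): a, b, c, d
  1-simplices (6): ab, ac, ad, bc, bd, cd
  2-simplices (4): abc, abd, acd, bcd
  3-simplices (1): abcd

Hence C_0 ≅ Z^4, C_1 ≅ Z^6, C_2 ≅ Z^4, C_3 ≅ Z^1.

Boundary ∂_1: C_1 → C_0 is given by ∂[p,q] = [q] − [p]. For instance
  ∂ad = d − a.
This gives a 4×6 integer matrix of rank 3; reducing to Smith normal form yields diagonal entries (1,1,1).

∂_2: C_2 → C_1 sends each 2-simplex [p,q,r] to [q,r] − [p,r] + [p,q]. For instance
  ∂abd = bd − ad + ab,
  ∂acd = cd − ad + ac.
The 6×4 boundary matrix has rank 3 and Smith normal form diag(1,1,1).

Boundary ∂_3: C_3 → C_2 sends each 3-simplex σ to the alternating sum Σ_i (−1)^i (σ with its i-th vertex removed). For instance
  ∂abcd = bcd − acd + abd − abc.
The 4×1 boundary matrix has rank 1 and Smith normal form diag(1).

Computing H_k = (kernel of ∂_k) / (image of ∂_{k+1}):

  H_0: rank C_0 − rank ∂_1 = 4 − 3 = 1, and the invariant factors of ∂_1 are all 1, so H_0 ≅ Z.
  H_1: rank ker ∂_1 − rank ∂_2 = (6 − 3) − 3 = 0, and the invariant factors of ∂_2 are all 1, so H_1 ≅ 0.
  H_2: rank ker ∂_2 − rank ∂_3 = (4 − 3) − 1 = 0, and the invariant factors of ∂_3 are all 1, so H_2 ≅ 0.
  H_3: rank ker ∂_3 − rank ∂_4 = (1 − 1) − 0 = 0, and there is no ∂_4, so H_3 ≅ 0.

(K is a triangulation of the 3-simplex.)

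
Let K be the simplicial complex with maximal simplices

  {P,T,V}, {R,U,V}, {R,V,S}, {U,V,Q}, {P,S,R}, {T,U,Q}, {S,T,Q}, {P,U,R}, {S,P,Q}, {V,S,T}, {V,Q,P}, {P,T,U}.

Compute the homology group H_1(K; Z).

Order the vertices as P < Q < R < S < T < U < V. Listing each simplex with vertices in this order, K has dimension 2 with simplices:

  0-simplices (7): P, Q, R, S, T, U, V
  1-simplices (18): PQ, PR, PS, PT, PU, PV, QS, QT, QU, QV, RS, RU, RV, ST, SV, TU, TV, UV
  2-simplices (12): PQS, PQV, PRS, PRU, PTU, PTV, QST, QTU, QUV, RSV, RUV, STV

so the chain groups are C_0 ≅ Z^7, C_1 ≅ Z^18, C_2 ≅ Z^12.

∂_1: C_1 → C_0 is given by ∂[p,q] = [q] − [p].
The resulting 7×18 matrix has rank 6, and its Smith normal form has invariant factors (1,1,1,1,1,1).

∂_2: C_2 → C_1 acts by ∂[p,q,r] = [q,r] − [p,r] + [p,q]. For instance
  ∂PRU = RU − PU + PR,
  ∂PTV = TV − PV + PT.
As a 18×12 matrix over Z this has rank 12, with invariant factors (1,1,1,1,1,1,1,1,1,1,1,2).

From H_k ≅ ker(∂_k) / im(∂_{k+1}) we obtain:

  H_1: rank ker ∂_1 − rank ∂_2 = (18 − 6) − 12 = 0, and ∂_2 has invariant factor 2 > 1, so H_1 = Z/2.

(K is a triangulation of the real projective plane RP^2.)

H_1 ≅ Z/2.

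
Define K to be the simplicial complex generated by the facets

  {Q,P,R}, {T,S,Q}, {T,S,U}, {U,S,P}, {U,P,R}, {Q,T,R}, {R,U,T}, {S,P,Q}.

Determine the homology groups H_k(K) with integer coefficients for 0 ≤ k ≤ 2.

H_0 = Z,  H_1 = 0,  H_2 = Z.

Fix the vertex order P < Q < R < S < T < U and write every simplex with vertices in increasing order. Then dim K = 2 and the simplices of K are:

  0-simplices (6): P, Q, R, S, T, U
  1-simplices (12): PQ, PR, PS, PU, QR, QS, QT, RT, RU, ST, SU, TU
  2-simplices (8): PQR, PQS, PRU, PSU, QRT, QST, RTU, STU

giving chain groups C_0 ≅ Z^6, C_1 ≅ Z^12, C_2 ≅ Z^8.

∂_1: C_1 → C_0 sends each edge [p,q] (with p < q) to q − p.
The 6×12 boundary matrix has rank 5 and Smith normal form diag(1,1,1,1,1).

∂_2: C_2 → C_1 maps a triangle to the signed sum of its edges. For instance
  ∂QST = ST − QT + QS,
  ∂QRT = RT − QT + QR.
The resulting 12×8 matrix has rank 7, and its Smith normal form has invariant factors (1,1,1,1,1,1,1).

From H_k ≅ ker(∂_k) / im(∂_{k+1}) we obtain:

  H_0: rank C_0 − rank ∂_1 = 6 − 5 = 1, and the invariant factors of ∂_1 are all 1, so H_0 ≅ Z.
  H_1: rank ker ∂_1 − rank ∂_2 = (12 − 5) − 7 = 0, and the invariant factors of ∂_2 are all 1, so H_1 ≅ 0.
  H_2: rank ker ∂_2 − rank ∂_3 = (8 − 7) − 0 = 1, and there is no ∂_3, so H_2 ≅ Z.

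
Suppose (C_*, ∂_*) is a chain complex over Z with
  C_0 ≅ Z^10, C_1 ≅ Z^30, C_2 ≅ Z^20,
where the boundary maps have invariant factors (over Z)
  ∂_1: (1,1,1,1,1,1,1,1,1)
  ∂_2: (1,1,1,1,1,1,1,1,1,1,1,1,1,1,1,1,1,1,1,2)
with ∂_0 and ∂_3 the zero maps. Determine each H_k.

H_0: b_0 = 10 − 0 − 9 = 1; torsion from ∂_1 factors > 1: none. So H_0 = Z.
H_1: b_1 = 30 − 9 − 20 = 1; torsion from ∂_2 factors > 1: [2]. So H_1 = Z ⊕ Z/2.
H_2: b_2 = 20 − 20 − 0 = 0; torsion from ∂_3 factors > 1: none. So H_2 = 0.

H_0 = Z,  H_1 = Z ⊕ Z/2,  H_2 = 0.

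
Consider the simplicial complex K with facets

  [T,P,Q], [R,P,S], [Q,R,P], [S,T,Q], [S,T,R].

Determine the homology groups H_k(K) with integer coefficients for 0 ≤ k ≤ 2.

H_0 ≅ Z,  H_1 ≅ Z,  H_2 = 0.

We work with the vertex ordering P < Q < R < S < T. The simplices of K, each written with vertices in increasing order, are:

  0-simplices (5): P, Q, R, S, T
  1-simplices (10): PQ, PR, PS, PT, QR, QS, QT, RS, RT, ST
  2-simplices (5): PQR, PQT, PRS, QST, RST

giving chain groups C_0 ≅ Z^5, C_1 ≅ Z^10, C_2 ≅ Z^5.

The boundary map ∂_1: C_1 → C_0 maps an edge to its endpoints' difference, ∂[p,q] = q − p. For instance
  ∂QT = T − Q.
The 5×10 boundary matrix has rank 4 and Smith normal form diag(1,1,1,1).

The boundary map ∂_2: C_2 → C_1 sends each 2-simplex [p,q,r] to [q,r] − [p,r] + [p,q]. For instance
  ∂PQR = QR − PR + PQ,
  ∂PRS = RS − PS + PR.
The resulting 10×5 matrix has rank 5, and its Smith normal form has invariant factors (1,1,1,1,1).

Now H_k = ker ∂_k / im ∂_{k+1}, so:

  H_0: rank C_0 − rank ∂_1 = 5 − 4 = 1, and the invariant factors of ∂_1 are all 1, so H_0 ≅ Z.
  H_1: rank ker ∂_1 − rank ∂_2 = (10 − 4) − 5 = 1, and the invariant factors of ∂_2 are all 1, so H_1 ≅ Z.
  H_2: rank ker ∂_2 − rank ∂_3 = (5 − 5) − 0 = 0, and there is no ∂_3, so H_2 ≅ 0.

(K is a triangulation of the Möbius band.)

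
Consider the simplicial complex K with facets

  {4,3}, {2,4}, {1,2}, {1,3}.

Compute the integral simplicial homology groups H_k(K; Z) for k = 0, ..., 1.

H_0 = Z,  H_1 = Z.

We work with the vertex ordering 1 < 2 < 3 < 4. The simplices of K, each written with vertices in increasing order, are:

  0-simplices (4): [1], [2], [3], [4]
  1-simplices (4): [1,2], [1,3], [2,4], [3,4]

so the chain groups are C_0 ≅ Z^4, C_1 ≅ Z^4.

∂_1: C_1 → C_0 is given by ∂[p,q] = [q] − [p].
This gives a 4×4 integer matrix of rank 3; reducing to Smith normal form yields diagonal entries (1,1,1).

Now H_k = ker ∂_k / im ∂_{k+1}, so:

  H_0: rank C_0 − rank ∂_1 = 4 − 3 = 1, and the invariant factors of ∂_1 are all 1, so H_0 = Z.
  H_1: rank ker ∂_1 − rank ∂_2 = (4 − 3) − 0 = 1, and there is no ∂_2, so H_1 = Z.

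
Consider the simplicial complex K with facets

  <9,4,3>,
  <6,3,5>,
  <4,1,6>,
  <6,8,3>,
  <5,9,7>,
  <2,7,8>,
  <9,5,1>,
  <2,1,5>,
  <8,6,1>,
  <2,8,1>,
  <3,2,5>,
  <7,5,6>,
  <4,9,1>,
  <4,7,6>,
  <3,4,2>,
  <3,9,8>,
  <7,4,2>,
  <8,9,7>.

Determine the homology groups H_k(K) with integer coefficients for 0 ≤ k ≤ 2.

Order the vertices as 1 < 2 < 3 < 4 < 5 < 6 < 7 < 8 < 9. Listing each simplex with vertices in this order, K has dimension 2 with simplices:

  0-simplices (9): [1], [2], [3], [4], [5], [6], [7], [8], [9]
  1-simplices (27): (27 of them)
  2-simplices (18): [1,2,5], [1,2,8], [1,4,6], [1,4,9], [1,5,9], [1,6,8], [2,3,4], [2,3,5], [2,4,7], [2,7,8], [3,4,9], [3,5,6], [3,6,8], [3,8,9], [4,6,7], [5,6,7], [5,7,9], [7,8,9]

Hence C_0 ≅ Z^9, C_1 ≅ Z^27, C_2 ≅ Z^18.

The boundary map ∂_1: C_1 → C_0 is given by ∂[p,q] = [q] − [p]. For instance
  ∂[2,8] = [8] − [2].
This gives a 9×27 integer matrix of rank 8; reducing to Smith normal form yields diagonal entries (1,1,1,1,1,1,1,1).

The boundary map ∂_2: C_2 → C_1 maps a triangle to the signed sum of its edges. For instance
  ∂[3,4,9] = [4,9] − [3,9] + [3,4],
  ∂[4,6,7] = [6,7] − [4,7] + [4,6].
The resulting 27×18 matrix has rank 17, and its Smith normal form has invariant factors (1,1,1,1,1,1,1,1,1,1,1,1,1,1,1,1,1).

Now H_k = ker ∂_k / im ∂_{k+1}, so:

  H_0: rank C_0 − rank ∂_1 = 9 − 8 = 1, and the invariant factors of ∂_1 are all 1, so H_0 = Z.
  H_1: rank ker ∂_1 − rank ∂_2 = (27 − 8) − 17 = 2, and the invariant factors of ∂_2 are all 1, so H_1 = Z^2.
  H_2: rank ker ∂_2 − rank ∂_3 = (18 − 17) − 0 = 1, and there is no ∂_3, so H_2 = Z.

(K is a triangulation of the torus T^2.)

H_0 = Z,  H_1 = Z^2,  H_2 = Z.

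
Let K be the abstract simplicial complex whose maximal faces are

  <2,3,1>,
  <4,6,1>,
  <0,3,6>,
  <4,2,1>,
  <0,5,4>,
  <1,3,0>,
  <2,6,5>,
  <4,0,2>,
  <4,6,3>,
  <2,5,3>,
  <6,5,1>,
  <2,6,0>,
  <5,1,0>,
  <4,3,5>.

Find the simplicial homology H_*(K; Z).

H_0 = Z,  H_1 = Z^2,  H_2 = Z.

Order the vertices as 0 < 1 < 2 < 3 < 4 < 5 < 6. Listing each simplex with vertices in this order, K has dimension 2 with simplices:

  0-simplices (7): [0], [1], [2], [3], [4], [5], [6]
  1-simplices (21): [0,1], [0,2], [0,3], [0,4], [0,5], [0,6], [1,2], [1,3], [1,4], [1,5], [1,6], [2,3], [2,4], [2,5], [2,6], [3,4], [3,5], [3,6], [4,5], [4,6], [5,6]
  2-simplices (14): [0,1,3], [0,1,5], [0,2,4], [0,2,6], [0,3,6], [0,4,5], [1,2,3], [1,2,4], [1,4,6], [1,5,6], [2,3,5], [2,5,6], [3,4,5], [3,4,6]

Hence C_0 ≅ Z^7, C_1 ≅ Z^21, C_2 ≅ Z^14.

The boundary map ∂_1: C_1 → C_0 is given by ∂[p,q] = [q] − [p]. For instance
  ∂[5,6] = [6] − [5].
The 7×21 boundary matrix has rank 6 and Smith normal form diag(1,1,1,1,1,1).

Boundary ∂_2: C_2 → C_1 acts by ∂[p,q,r] = [q,r] − [p,r] + [p,q]. For instance
  ∂[1,2,4] = [2,4] − [1,4] + [1,2],
  ∂[0,2,4] = [2,4] − [0,4] + [0,2].
As a 21×14 matrix over Z this has rank 13, with invariant factors (1,1,1,1,1,1,1,1,1,1,1,1,1).

Reading off H_k = ker ∂_k / im ∂_{k+1}:

  H_0: rank C_0 − rank ∂_1 = 7 − 6 = 1, and the invariant factors of ∂_1 are all 1, so H_0 ≅ Z.
  H_1: rank ker ∂_1 − rank ∂_2 = (21 − 6) − 13 = 2, and the invariant factors of ∂_2 are all 1, so H_1 ≅ Z^2.
  H_2: rank ker ∂_2 − rank ∂_3 = (14 − 13) − 0 = 1, and there is no ∂_3, so H_2 ≅ Z.

(K is a triangulation of the torus T^2.)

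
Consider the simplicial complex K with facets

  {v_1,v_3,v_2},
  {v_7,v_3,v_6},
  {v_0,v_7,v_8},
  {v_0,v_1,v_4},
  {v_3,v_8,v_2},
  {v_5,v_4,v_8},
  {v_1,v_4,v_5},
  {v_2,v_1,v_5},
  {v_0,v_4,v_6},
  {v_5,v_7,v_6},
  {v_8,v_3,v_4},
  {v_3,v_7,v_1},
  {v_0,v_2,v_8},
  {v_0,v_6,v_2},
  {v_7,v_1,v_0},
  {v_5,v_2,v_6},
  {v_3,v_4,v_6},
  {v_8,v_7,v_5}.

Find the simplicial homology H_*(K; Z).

H_0 = Z,  H_1 = Z^2,  H_2 = Z.

K has 9 vertices, 27 edges, 18 triangles.
rank ∂_0 = 0, rank ∂_1 = 8 ⇒ b_0 = 9 − 0 − 8 = 1; all invariant factors of ∂_1 are 1 so no torsion. So H_0 ≅ Z.
rank ∂_1 = 8, rank ∂_2 = 17 ⇒ b_1 = 27 − 8 − 17 = 2; all invariant factors of ∂_2 are 1 so no torsion. So H_1 ≅ Z^2.
rank ∂_2 = 17, rank ∂_3 = 0 ⇒ b_2 = 18 − 17 − 0 = 1. So H_2 ≅ Z.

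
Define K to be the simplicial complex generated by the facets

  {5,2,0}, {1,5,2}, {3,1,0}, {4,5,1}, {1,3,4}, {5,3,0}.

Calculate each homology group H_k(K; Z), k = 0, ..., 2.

Take the total order 0 < 1 < 2 < 3 < 4 < 5 on the vertex set. Then K (dimension 2) consists of the simplices:

  0-simplices (6): [0], [1], [2], [3], [4], [5]
  1-simplices (12): [0,1], [0,2], [0,3], [0,5], [1,2], [1,3], [1,4], [1,5], [2,5], [3,4], [3,5], [4,5]
  2-simplices (6): [0,1,3], [0,2,5], [0,3,5], [1,2,5], [1,3,4], [1,4,5]

so the chain groups are C_0 ≅ Z^6, C_1 ≅ Z^12, C_2 ≅ Z^6.

The boundary map ∂_1: C_1 → C_0 is given by ∂[p,q] = [q] − [p].
This gives a 6×12 integer matrix of rank 5; reducing to Smith normal form yields diagonal entries (1,1,1,1,1).

Boundary ∂_2: C_2 → C_1 acts by ∂[p,q,r] = [q,r] − [p,r] + [p,q]. For instance
  ∂[0,2,5] = [2,5] − [0,5] + [0,2],
  ∂[0,1,3] = [1,3] − [0,3] + [0,1].
The 12×6 boundary matrix has rank 6 and Smith normal form diag(1,1,1,1,1,1).

From H_k ≅ ker(∂_k) / im(∂_{k+1}) we obtain:

  H_0: rank C_0 − rank ∂_1 = 6 − 5 = 1, and the invariant factors of ∂_1 are all 1, so H_0 ≅ Z.
  H_1: rank ker ∂_1 − rank ∂_2 = (12 − 5) − 6 = 1, and the invariant factors of ∂_2 are all 1, so H_1 ≅ Z.
  H_2: rank ker ∂_2 − rank ∂_3 = (6 − 6) − 0 = 0, and there is no ∂_3, so H_2 ≅ 0.

(K is a triangulation of the cylinder S^1 x I.)

H_0 = Z,  H_1 = Z,  H_2 = 0.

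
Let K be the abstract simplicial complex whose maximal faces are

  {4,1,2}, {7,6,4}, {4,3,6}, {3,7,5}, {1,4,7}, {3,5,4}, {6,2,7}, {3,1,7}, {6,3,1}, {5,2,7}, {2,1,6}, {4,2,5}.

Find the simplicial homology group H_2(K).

H_2 = 0.

We work with the vertex ordering 1 < 2 < 3 < 4 < 5 < 6 < 7. The simplices of K, each written with vertices in increasing order, are:

  0-simplices (7): [1], [2], [3], [4], [5], [6], [7]
  1-simplices (18): [1,2], [1,3], [1,4], [1,6], [1,7], [2,4], [2,5], [2,6], [2,7], [3,4], [3,5], [3,6], [3,7], [4,5], [4,6], [4,7], [5,7], [6,7]
  2-simplices (12): [1,2,4], [1,2,6], [1,3,6], [1,3,7], [1,4,7], [2,4,5], [2,5,7], [2,6,7], [3,4,5], [3,4,6], [3,5,7], [4,6,7]

so the chain groups are C_0 ≅ Z^7, C_1 ≅ Z^18, C_2 ≅ Z^12.

Boundary ∂_1: C_1 → C_0 maps an edge to its endpoints' difference, ∂[p,q] = q − p. For instance
  ∂[4,6] = [6] − [4].
This gives a 7×18 integer matrix of rank 6; reducing to Smith normal form yields diagonal entries (1,1,1,1,1,1).

∂_2: C_2 → C_1 acts by ∂[p,q,r] = [q,r] − [p,r] + [p,q]. For instance
  ∂[1,4,7] = [4,7] − [1,7] + [1,4],
  ∂[4,6,7] = [6,7] − [4,7] + [4,6].
The resulting 18×12 matrix has rank 12, and its Smith normal form has invariant factors (1,1,1,1,1,1,1,1,1,1,1,2).

From H_k ≅ ker(∂_k) / im(∂_{k+1}) we obtain:

  H_2: rank ker ∂_2 − rank ∂_3 = (12 − 12) − 0 = 0, and there is no ∂_3, so H_2 = 0.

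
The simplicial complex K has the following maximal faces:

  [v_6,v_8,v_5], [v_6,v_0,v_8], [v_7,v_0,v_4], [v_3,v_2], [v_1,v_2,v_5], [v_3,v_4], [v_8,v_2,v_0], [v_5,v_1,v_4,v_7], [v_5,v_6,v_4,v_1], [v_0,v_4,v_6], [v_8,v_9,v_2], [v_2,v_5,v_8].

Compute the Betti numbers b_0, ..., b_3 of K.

b_0 = 1, b_1 = 1, b_2 = 0, b_3 = 0.

We work with the vertex ordering v_0 < v_1 < v_2 < v_3 < v_4 < v_5 < v_6 < v_7 < v_8 < v_9. The simplices of K, each written with vertices in increasing order, are:

  0-simplices (10): [v_0], [v_1], [v_2], [v_3], [v_4], [v_5], [v_6], [v_7], [v_8], [v_9]
  1-simplices (23): (23 of them)
  2-simplices (15): (15 of them)
  3-simplices (2): [v_1,v_4,v_5,v_6], [v_1,v_4,v_5,v_7]

Hence C_0 ≅ Z^10, C_1 ≅ Z^23, C_2 ≅ Z^15, C_3 ≅ Z^2.

The boundary map ∂_1: C_1 → C_0 is given by ∂[p,q] = [q] − [p]. For instance
  ∂[v_0,v_7] = [v_7] − [v_0].
As a 10×23 matrix over Z this has rank 9, with invariant factors (1,1,1,1,1,1,1,1,1).

The boundary map ∂_2: C_2 → C_1 acts by ∂[p,q,r] = [q,r] − [p,r] + [p,q]. For instance
  ∂[v_5,v_6,v_8] = [v_6,v_8] − [v_5,v_8] + [v_5,v_6],
  ∂[v_1,v_2,v_5] = [v_2,v_5] − [v_1,v_5] + [v_1,v_2].
As a 23×15 matrix over Z this has rank 13, with invariant factors (1,1,1,1,1,1,1,1,1,1,1,1,1).

The boundary map ∂_3: C_3 → C_2 sends each 3-simplex σ to the alternating sum Σ_i (−1)^i (σ with its i-th vertex removed). For instance
  ∂[v_1,v_4,v_5,v_7] = [v_4,v_5,v_7] − [v_1,v_5,v_7] + [v_1,v_4,v_7] − [v_1,v_4,v_5],
  ∂[v_1,v_4,v_5,v_6] = [v_4,v_5,v_6] − [v_1,v_5,v_6] + [v_1,v_4,v_6] − [v_1,v_4,v_5].
The resulting 15×2 matrix has rank 2, and its Smith normal form has invariant factors (1,1).

Now H_k = ker ∂_k / im ∂_{k+1}, so:

  H_0: rank C_0 − rank ∂_1 = 10 − 9 = 1, and the invariant factors of ∂_1 are all 1, so H_0 = Z.
  H_1: rank ker ∂_1 − rank ∂_2 = (23 − 9) − 13 = 1, and the invariant factors of ∂_2 are all 1, so H_1 = Z.
  H_2: rank ker ∂_2 − rank ∂_3 = (15 − 13) − 2 = 0, and the invariant factors of ∂_3 are all 1, so H_2 = 0.
  H_3: rank ker ∂_3 − rank ∂_4 = (2 − 2) − 0 = 0, and there is no ∂_4, so H_3 = 0.

As a check, the Euler characteristic is 10 − 23 + 15 − 2 = 0, which agrees with 1 − 1 + 0 − 0 = 0.

Hence the Betti numbers are b_0 = 1, b_1 = 1, b_2 = 0, b_3 = 0.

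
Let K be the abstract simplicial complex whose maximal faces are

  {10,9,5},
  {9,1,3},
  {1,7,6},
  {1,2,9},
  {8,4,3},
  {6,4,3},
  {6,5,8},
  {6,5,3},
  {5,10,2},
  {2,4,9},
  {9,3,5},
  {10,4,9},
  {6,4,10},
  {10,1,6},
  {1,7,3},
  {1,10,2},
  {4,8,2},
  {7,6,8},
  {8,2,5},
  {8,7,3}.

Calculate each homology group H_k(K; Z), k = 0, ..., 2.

Fix the vertex order 1 < 2 < 3 < 4 < 5 < 6 < 7 < 8 < 9 < 10 and write every simplex with vertices in increasing order. Then dim K = 2 and the simplices of K are:

  0-simplices (10): [1], [2], [3], [4], [5], [6], [7], [8], [9], [10]
  1-simplices (30): (30 of them)
  2-simplices (20): (20 of them)

giving chain groups C_0 ≅ Z^10, C_1 ≅ Z^30, C_2 ≅ Z^20.

∂_1: C_1 → C_0 maps an edge to its endpoints' difference, ∂[p,q] = q − p. For instance
  ∂[1,10] = [10] − [1].
As a 10×30 matrix over Z this has rank 9, with invariant factors (1,1,1,1,1,1,1,1,1).

The boundary map ∂_2: C_2 → C_1 acts by ∂[p,q,r] = [q,r] − [p,r] + [p,q]. For instance
  ∂[5,9,10] = [9,10] − [5,10] + [5,9],
  ∂[1,6,10] = [6,10] − [1,10] + [1,6].
The 30×20 boundary matrix has rank 20 and Smith normal form diag(1,1,1,1,1,1,1,1,1,1,1,1,1,1,1,1,1,1,1,2).

Reading off H_k = ker ∂_k / im ∂_{k+1}:

  H_0: rank C_0 − rank ∂_1 = 10 − 9 = 1, and the invariant factors of ∂_1 are all 1, so H_0 ≅ Z.
  H_1: rank ker ∂_1 − rank ∂_2 = (30 − 9) − 20 = 1, and ∂_2 has invariant factor 2 > 1, so H_1 ≅ Z ⊕ Z/2.
  H_2: rank ker ∂_2 − rank ∂_3 = (20 − 20) − 0 = 0, and there is no ∂_3, so H_2 ≅ 0.

(K is a triangulation of the Klein bottle.)

H_0 ≅ Z,  H_1 ≅ Z ⊕ Z/2,  H_2 = 0.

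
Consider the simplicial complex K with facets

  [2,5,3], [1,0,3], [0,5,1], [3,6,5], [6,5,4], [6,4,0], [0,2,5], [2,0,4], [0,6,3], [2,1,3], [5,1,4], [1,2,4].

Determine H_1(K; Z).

Order the vertices as 0 < 1 < 2 < 3 < 4 < 5 < 6. Listing each simplex with vertices in this order, K has dimension 2 with simplices:

  0-simplices (7): [0], [1], [2], [3], [4], [5], [6]
  1-simplices (18): [0,1], [0,2], [0,3], [0,4], [0,5], [0,6], [1,2], [1,3], [1,4], [1,5], [2,3], [2,4], [2,5], [3,5], [3,6], [4,5], [4,6], [5,6]
  2-simplices (12): [0,1,3], [0,1,5], [0,2,4], [0,2,5], [0,3,6], [0,4,6], [1,2,3], [1,2,4], [1,4,5], [2,3,5], [3,5,6], [4,5,6]

Hence C_0 ≅ Z^7, C_1 ≅ Z^18, C_2 ≅ Z^12.

∂_1: C_1 → C_0 maps an edge to its endpoints' difference, ∂[p,q] = q − p.
This gives a 7×18 integer matrix of rank 6; reducing to Smith normal form yields diagonal entries (1,1,1,1,1,1).

∂_2: C_2 → C_1 acts by ∂[p,q,r] = [q,r] − [p,r] + [p,q]. For instance
  ∂[0,1,5] = [1,5] − [0,5] + [0,1],
  ∂[0,1,3] = [1,3] − [0,3] + [0,1].
As a 18×12 matrix over Z this has rank 12, with invariant factors (1,1,1,1,1,1,1,1,1,1,1,2).

Now H_k = ker ∂_k / im ∂_{k+1}, so:

  H_1: rank ker ∂_1 − rank ∂_2 = (18 − 6) − 12 = 0, and ∂_2 has invariant factor 2 > 1, so H_1 ≅ Z/2.

(K is a triangulation of the real projective plane RP^2.)

H_1 = Z/2.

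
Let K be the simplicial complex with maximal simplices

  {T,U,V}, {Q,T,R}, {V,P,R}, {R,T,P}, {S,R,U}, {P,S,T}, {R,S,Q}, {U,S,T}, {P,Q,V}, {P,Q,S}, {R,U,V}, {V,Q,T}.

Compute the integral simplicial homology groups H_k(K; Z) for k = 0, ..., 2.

H_0 ≅ Z,  H_1 ≅ Z/2Z,  H_2 = 0.

Fix the vertex order P < Q < R < S < T < U < V and write every simplex with vertices in increasing order. Then dim K = 2 and the simplices of K are:

  0-simplices (7): P, Q, R, S, T, U, V
  1-simplices (18): PQ, PR, PS, PT, PV, QR, QS, QT, QV, RS, RT, RU, RV, ST, SU, TU, TV, UV
  2-simplices (12): PQS, PQV, PRT, PRV, PST, QRS, QRT, QTV, RSU, RUV, STU, TUV

giving chain groups C_0 ≅ Z^7, C_1 ≅ Z^18, C_2 ≅ Z^12.

∂_1: C_1 → C_0 sends each edge [p,q] (with p < q) to q − p. For instance
  ∂QT = T − Q.
The resulting 7×18 matrix has rank 6, and its Smith normal form has invariant factors (1,1,1,1,1,1).

The boundary map ∂_2: C_2 → C_1 acts by ∂[p,q,r] = [q,r] − [p,r] + [p,q]. For instance
  ∂QRT = RT − QT + QR,
  ∂TUV = UV − TV + TU.
The 18×12 boundary matrix has rank 12 and Smith normal form diag(1,1,1,1,1,1,1,1,1,1,1,2).

From H_k ≅ ker(∂_k) / im(∂_{k+1}) we obtain:

  H_0: rank C_0 − rank ∂_1 = 7 − 6 = 1, and the invariant factors of ∂_1 are all 1, so H_0 ≅ Z.
  H_1: rank ker ∂_1 − rank ∂_2 = (18 − 6) − 12 = 0, and ∂_2 has invariant factor 2 > 1, so H_1 ≅ Z/2Z.
  H_2: rank ker ∂_2 − rank ∂_3 = (12 − 12) − 0 = 0, and there is no ∂_3, so H_2 ≅ 0.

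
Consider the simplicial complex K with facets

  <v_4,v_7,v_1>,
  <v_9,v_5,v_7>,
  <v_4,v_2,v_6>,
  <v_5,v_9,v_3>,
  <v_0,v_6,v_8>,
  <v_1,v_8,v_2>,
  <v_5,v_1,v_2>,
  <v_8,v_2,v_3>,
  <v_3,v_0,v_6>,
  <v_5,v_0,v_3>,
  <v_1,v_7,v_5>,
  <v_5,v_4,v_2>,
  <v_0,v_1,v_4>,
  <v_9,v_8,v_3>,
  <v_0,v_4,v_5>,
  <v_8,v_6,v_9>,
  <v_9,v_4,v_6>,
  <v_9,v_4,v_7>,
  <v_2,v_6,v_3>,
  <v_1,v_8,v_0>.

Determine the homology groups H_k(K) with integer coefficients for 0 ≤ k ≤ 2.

H_0 = Z,  H_1 = Z ⊕ Z/2,  H_2 = 0.

Take the total order v_0 < v_1 < v_2 < v_3 < v_4 < v_5 < v_6 < v_7 < v_8 < v_9 on the vertex set. Then K (dimension 2) consists of the simplices:

  0-simplices (10): [v_0], [v_1], [v_2], [v_3], [v_4], [v_5], [v_6], [v_7], [v_8], [v_9]
  1-simplices (30): (30 of them)
  2-simplices (20): (20 of them)

giving chain groups C_0 ≅ Z^10, C_1 ≅ Z^30, C_2 ≅ Z^20.

Boundary ∂_1: C_1 → C_0 is given by ∂[p,q] = [q] − [p]. For instance
  ∂[v_3,v_8] = [v_8] − [v_3].
This gives a 10×30 integer matrix of rank 9; reducing to Smith normal form yields diagonal entries (1,1,1,1,1,1,1,1,1).

∂_2: C_2 → C_1 acts by ∂[p,q,r] = [q,r] − [p,r] + [p,q]. For instance
  ∂[v_4,v_7,v_9] = [v_7,v_9] − [v_4,v_9] + [v_4,v_7],
  ∂[v_0,v_6,v_8] = [v_6,v_8] − [v_0,v_8] + [v_0,v_6].
This gives a 30×20 integer matrix of rank 20; reducing to Smith normal form yields diagonal entries (1,1,1,1,1,1,1,1,1,1,1,1,1,1,1,1,1,1,1,2).

Computing H_k = (kernel of ∂_k) / (image of ∂_{k+1}):

  H_0: rank C_0 − rank ∂_1 = 10 − 9 = 1, and the invariant factors of ∂_1 are all 1, so H_0 = Z.
  H_1: rank ker ∂_1 − rank ∂_2 = (30 − 9) − 20 = 1, and ∂_2 has invariant factor 2 > 1, so H_1 = Z ⊕ Z/2.
  H_2: rank ker ∂_2 − rank ∂_3 = (20 − 20) − 0 = 0, and there is no ∂_3, so H_2 = 0.

As a check, the Euler characteristic is 10 − 30 + 20 = 0, which agrees with 1 − 1 + 0 = 0.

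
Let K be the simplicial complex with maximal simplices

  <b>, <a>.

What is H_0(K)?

Order the vertices as a < b. Listing each simplex with vertices in this order, K has dimension 0 with simplices:

  0-simplices (2): a, b

so the chain groups are C_0 ≅ Z^2.

From H_k ≅ ker(∂_k) / im(∂_{k+1}) we obtain:

  H_0: rank C_0 − rank ∂_1 = 2 − 0 = 2, and there is no ∂_1, so H_0 ≅ Z^2.

(K is a triangulation of a set of 2 points.)

H_0 = Z^2.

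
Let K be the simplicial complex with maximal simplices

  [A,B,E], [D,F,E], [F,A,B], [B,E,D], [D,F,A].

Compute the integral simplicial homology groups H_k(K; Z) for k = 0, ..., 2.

K has 5 vertices, 10 edges, 5 triangles.
rank ∂_0 = 0, rank ∂_1 = 4 ⇒ b_0 = 5 − 0 − 4 = 1; all invariant factors of ∂_1 are 1 so no torsion. So H_0 ≅ Z.
rank ∂_1 = 4, rank ∂_2 = 5 ⇒ b_1 = 10 − 4 − 5 = 1; all invariant factors of ∂_2 are 1 so no torsion. So H_1 ≅ Z.
rank ∂_2 = 5, rank ∂_3 = 0 ⇒ b_2 = 5 − 5 − 0 = 0. So H_2 ≅ 0.

H_0 ≅ Z,  H_1 ≅ Z,  H_2 = 0.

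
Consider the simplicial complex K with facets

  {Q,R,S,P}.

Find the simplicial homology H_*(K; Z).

Take the total order P < Q < R < S on the vertex set. Then K (dimension 3) consists of the simplices:

  0-simplices (4): P, Q, R, S
  1-simplices (6): PQ, PR, PS, QR, QS, RS
  2-simplices (4): PQR, PQS, PRS, QRS
  3-simplices (1): PQRS

Hence C_0 ≅ Z^4, C_1 ≅ Z^6, C_2 ≅ Z^4, C_3 ≅ Z^1.

The boundary map ∂_1: C_1 → C_0 sends each edge [p,q] (with p < q) to q − p.
The resulting 4×6 matrix has rank 3, and its Smith normal form has invariant factors (1,1,1).

∂_2: C_2 → C_1 sends each 2-simplex [p,q,r] to [q,r] − [p,r] + [p,q]. For instance
  ∂PQS = QS − PS + PQ,
  ∂PQR = QR − PR + PQ.
This gives a 6×4 integer matrix of rank 3; reducing to Smith normal form yields diagonal entries (1,1,1).

Boundary ∂_3: C_3 → C_2 sends each 3-simplex σ to the alternating sum Σ_i (−1)^i (σ with its i-th vertex removed). For instance
  ∂PQRS = QRS − PRS + PQS − PQR.
The resulting 4×1 matrix has rank 1, and its Smith normal form has invariant factors (1).

From H_k ≅ ker(∂_k) / im(∂_{k+1}) we obtain:

  H_0: rank C_0 − rank ∂_1 = 4 − 3 = 1, and the invariant factors of ∂_1 are all 1, so H_0 ≅ Z.
  H_1: rank ker ∂_1 − rank ∂_2 = (6 − 3) − 3 = 0, and the invariant factors of ∂_2 are all 1, so H_1 ≅ 0.
  H_2: rank ker ∂_2 − rank ∂_3 = (4 − 3) − 1 = 0, and the invariant factors of ∂_3 are all 1, so H_2 ≅ 0.
  H_3: rank ker ∂_3 − rank ∂_4 = (1 − 1) − 0 = 0, and there is no ∂_4, so H_3 ≅ 0.

As a check, the Euler characteristic is 4 − 6 + 4 − 1 = 1, which agrees with 1 − 0 + 0 − 0 = 1.

H_0 ≅ Z,  H_1 = 0,  H_2 = 0,  H_3 = 0.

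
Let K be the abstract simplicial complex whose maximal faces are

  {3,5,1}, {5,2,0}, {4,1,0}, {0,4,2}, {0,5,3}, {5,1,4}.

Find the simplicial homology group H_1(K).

H_1 ≅ Z.

Take the total order 0 < 1 < 2 < 3 < 4 < 5 on the vertex set. Then K (dimension 2) consists of the simplices:

  0-simplices (6): [0], [1], [2], [3], [4], [5]
  1-simplices (12): [0,1], [0,2], [0,3], [0,4], [0,5], [1,3], [1,4], [1,5], [2,4], [2,5], [3,5], [4,5]
  2-simplices (6): [0,1,4], [0,2,4], [0,2,5], [0,3,5], [1,3,5], [1,4,5]

Hence C_0 ≅ Z^6, C_1 ≅ Z^12, C_2 ≅ Z^6.

∂_1: C_1 → C_0 sends each edge [p,q] (with p < q) to q − p.
This gives a 6×12 integer matrix of rank 5; reducing to Smith normal form yields diagonal entries (1,1,1,1,1).

The boundary map ∂_2: C_2 → C_1 acts by ∂[p,q,r] = [q,r] − [p,r] + [p,q]. For instance
  ∂[1,4,5] = [4,5] − [1,5] + [1,4],
  ∂[0,3,5] = [3,5] − [0,5] + [0,3].
The resulting 12×6 matrix has rank 6, and its Smith normal form has invariant factors (1,1,1,1,1,1).

Computing H_k = (kernel of ∂_k) / (image of ∂_{k+1}):

  H_1: rank ker ∂_1 − rank ∂_2 = (12 − 5) − 6 = 1, and the invariant factors of ∂_2 are all 1, so H_1 ≅ Z.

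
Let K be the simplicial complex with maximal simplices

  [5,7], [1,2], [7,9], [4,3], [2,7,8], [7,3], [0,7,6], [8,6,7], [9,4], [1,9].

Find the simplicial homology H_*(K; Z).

H_0 = Z,  H_1 = Z^2,  H_2 = 0.

Order the vertices as 0 < 1 < 2 < 3 < 4 < 5 < 6 < 7 < 8 < 9. Listing each simplex with vertices in this order, K has dimension 2 with simplices:

  0-simplices (10): [0], [1], [2], [3], [4], [5], [6], [7], [8], [9]
  1-simplices (14): [0,6], [0,7], [1,2], [1,9], [2,7], [2,8], [3,4], [3,7], [4,9], [5,7], [6,7], [6,8], [7,8], [7,9]
  2-simplices (3): [0,6,7], [2,7,8], [6,7,8]

Hence C_0 ≅ Z^10, C_1 ≅ Z^14, C_2 ≅ Z^3.

∂_1: C_1 → C_0 maps an edge to its endpoints' difference, ∂[p,q] = q − p. For instance
  ∂[7,9] = [9] − [7].
As a 10×14 matrix over Z this has rank 9, with invariant factors (1,1,1,1,1,1,1,1,1).

∂_2: C_2 → C_1 sends each 2-simplex [p,q,r] to [q,r] − [p,r] + [p,q]. For instance
  ∂[2,7,8] = [7,8] − [2,8] + [2,7],
  ∂[0,6,7] = [6,7] − [0,7] + [0,6].
The 14×3 boundary matrix has rank 3 and Smith normal form diag(1,1,1).

Now H_k = ker ∂_k / im ∂_{k+1}, so:

  H_0: rank C_0 − rank ∂_1 = 10 − 9 = 1, and the invariant factors of ∂_1 are all 1, so H_0 ≅ Z.
  H_1: rank ker ∂_1 − rank ∂_2 = (14 − 9) − 3 = 2, and the invariant factors of ∂_2 are all 1, so H_1 ≅ Z^2.
  H_2: rank ker ∂_2 − rank ∂_3 = (3 − 3) − 0 = 0, and there is no ∂_3, so H_2 ≅ 0.

As a check, the Euler characteristic is 10 − 14 + 3 = -1, which agrees with 1 − 2 + 0 = -1.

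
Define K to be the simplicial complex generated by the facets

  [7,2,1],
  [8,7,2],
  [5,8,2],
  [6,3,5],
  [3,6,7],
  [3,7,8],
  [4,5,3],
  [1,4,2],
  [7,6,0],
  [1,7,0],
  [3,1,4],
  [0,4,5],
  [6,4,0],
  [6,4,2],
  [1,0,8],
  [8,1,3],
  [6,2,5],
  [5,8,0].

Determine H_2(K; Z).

K has 9 vertices, 27 edges, 18 triangles.
rank ∂_2 = 18, rank ∂_3 = 0 ⇒ b_2 = 18 − 18 − 0 = 0. So H_2 ≅ 0.

H_2 = 0.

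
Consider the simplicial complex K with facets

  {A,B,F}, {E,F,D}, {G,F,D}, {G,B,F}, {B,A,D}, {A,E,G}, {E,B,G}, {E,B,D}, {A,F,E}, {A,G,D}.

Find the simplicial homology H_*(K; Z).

H_0 = Z,  H_1 = Z/2Z,  H_2 = 0.

Take the total order A < B < D < E < F < G on the vertex set. Then K (dimension 2) consists of the simplices:

  0-simplices (6): A, B, D, E, F, G
  1-simplices (15): AB, AD, AE, AF, AG, BD, BE, BF, BG, DE, DF, DG, EF, EG, FG
  2-simplices (10): ABD, ABF, ADG, AEF, AEG, BDE, BEG, BFG, DEF, DFG

Hence C_0 ≅ Z^6, C_1 ≅ Z^15, C_2 ≅ Z^10.

∂_1: C_1 → C_0 maps an edge to its endpoints' difference, ∂[p,q] = q − p. For instance
  ∂BE = E − B.
As a 6×15 matrix over Z this has rank 5, with invariant factors (1,1,1,1,1).

Boundary ∂_2: C_2 → C_1 maps a triangle to the signed sum of its edges. For instance
  ∂ABD = BD − AD + AB,
  ∂DEF = EF − DF + DE.
The 15×10 boundary matrix has rank 10 and Smith normal form diag(1,1,1,1,1,1,1,1,1,2).

Now H_k = ker ∂_k / im ∂_{k+1}, so:

  H_0: rank C_0 − rank ∂_1 = 6 − 5 = 1, and the invariant factors of ∂_1 are all 1, so H_0 = Z.
  H_1: rank ker ∂_1 − rank ∂_2 = (15 − 5) − 10 = 0, and ∂_2 has invariant factor 2 > 1, so H_1 = Z/2Z.
  H_2: rank ker ∂_2 − rank ∂_3 = (10 − 10) − 0 = 0, and there is no ∂_3, so H_2 = 0.

(K is a triangulation of the real projective plane RP^2.)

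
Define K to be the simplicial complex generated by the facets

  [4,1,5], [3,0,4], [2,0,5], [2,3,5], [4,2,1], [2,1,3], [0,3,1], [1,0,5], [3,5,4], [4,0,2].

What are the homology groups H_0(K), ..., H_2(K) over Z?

We work with the vertex ordering 0 < 1 < 2 < 3 < 4 < 5. The simplices of K, each written with vertices in increasing order, are:

  0-simplices (6): [0], [1], [2], [3], [4], [5]
  1-simplices (15): [0,1], [0,2], [0,3], [0,4], [0,5], [1,2], [1,3], [1,4], [1,5], [2,3], [2,4], [2,5], [3,4], [3,5], [4,5]
  2-simplices (10): [0,1,3], [0,1,5], [0,2,4], [0,2,5], [0,3,4], [1,2,3], [1,2,4], [1,4,5], [2,3,5], [3,4,5]

so the chain groups are C_0 ≅ Z^6, C_1 ≅ Z^15, C_2 ≅ Z^10.

Boundary ∂_1: C_1 → C_0 sends each edge [p,q] (with p < q) to q − p.
As a 6×15 matrix over Z this has rank 5, with invariant factors (1,1,1,1,1).

Boundary ∂_2: C_2 → C_1 maps a triangle to the signed sum of its edges. For instance
  ∂[0,1,3] = [1,3] − [0,3] + [0,1],
  ∂[0,2,5] = [2,5] − [0,5] + [0,2].
As a 15×10 matrix over Z this has rank 10, with invariant factors (1,1,1,1,1,1,1,1,1,2).

From H_k ≅ ker(∂_k) / im(∂_{k+1}) we obtain:

  H_0: rank C_0 − rank ∂_1 = 6 − 5 = 1, and the invariant factors of ∂_1 are all 1, so H_0 = Z.
  H_1: rank ker ∂_1 − rank ∂_2 = (15 − 5) − 10 = 0, and ∂_2 has invariant factor 2 > 1, so H_1 = Z/2Z.
  H_2: rank ker ∂_2 − rank ∂_3 = (10 − 10) − 0 = 0, and there is no ∂_3, so H_2 = 0.

(K is a triangulation of the real projective plane RP^2.)

H_0 = Z,  H_1 = Z/2Z,  H_2 = 0.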